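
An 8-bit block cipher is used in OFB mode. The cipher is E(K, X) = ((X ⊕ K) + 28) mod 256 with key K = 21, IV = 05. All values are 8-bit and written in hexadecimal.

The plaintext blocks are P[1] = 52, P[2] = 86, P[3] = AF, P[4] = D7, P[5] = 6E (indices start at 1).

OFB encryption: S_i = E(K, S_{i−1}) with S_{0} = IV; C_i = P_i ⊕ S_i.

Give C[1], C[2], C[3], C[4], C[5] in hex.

C[1]: S = E(K, 05) = 4C; 52 ⊕ 4C = 1E.
C[2]: S = E(K, 4C) = 95; 86 ⊕ 95 = 13.
C[3]: S = E(K, 95) = DC; AF ⊕ DC = 73.
C[4]: S = E(K, DC) = 25; D7 ⊕ 25 = F2.
C[5]: S = E(K, 25) = 2C; 6E ⊕ 2C = 42.

C[1] = 1E, C[2] = 13, C[3] = 73, C[4] = F2, C[5] = 42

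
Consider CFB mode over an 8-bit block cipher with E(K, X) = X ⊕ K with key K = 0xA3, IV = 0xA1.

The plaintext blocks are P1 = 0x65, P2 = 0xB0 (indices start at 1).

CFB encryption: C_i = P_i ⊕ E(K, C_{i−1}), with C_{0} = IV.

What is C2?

C1: E(K, 0xA1) = 0x02; 0x65 ⊕ 0x02 = 0x67.
C2: E(K, 0x67) = 0xC4; 0xB0 ⊕ 0xC4 = 0x74.

C2 = 0x74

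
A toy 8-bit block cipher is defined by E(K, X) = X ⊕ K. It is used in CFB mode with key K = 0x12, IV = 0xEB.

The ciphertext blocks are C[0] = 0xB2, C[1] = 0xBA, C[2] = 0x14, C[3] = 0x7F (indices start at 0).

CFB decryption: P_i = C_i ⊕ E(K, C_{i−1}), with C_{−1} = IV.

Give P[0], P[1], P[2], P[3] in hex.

P[0]: E(K, 0xEB) = 0xF9; 0xB2 ⊕ 0xF9 = 0x4B.
P[1]: E(K, 0xB2) = 0xA0; 0xBA ⊕ 0xA0 = 0x1A.
P[2]: E(K, 0xBA) = 0xA8; 0x14 ⊕ 0xA8 = 0xBC.
P[3]: E(K, 0x14) = 0x06; 0x7F ⊕ 0x06 = 0x79.

P[0] = 0x4B, P[1] = 0x1A, P[2] = 0xBC, P[3] = 0x79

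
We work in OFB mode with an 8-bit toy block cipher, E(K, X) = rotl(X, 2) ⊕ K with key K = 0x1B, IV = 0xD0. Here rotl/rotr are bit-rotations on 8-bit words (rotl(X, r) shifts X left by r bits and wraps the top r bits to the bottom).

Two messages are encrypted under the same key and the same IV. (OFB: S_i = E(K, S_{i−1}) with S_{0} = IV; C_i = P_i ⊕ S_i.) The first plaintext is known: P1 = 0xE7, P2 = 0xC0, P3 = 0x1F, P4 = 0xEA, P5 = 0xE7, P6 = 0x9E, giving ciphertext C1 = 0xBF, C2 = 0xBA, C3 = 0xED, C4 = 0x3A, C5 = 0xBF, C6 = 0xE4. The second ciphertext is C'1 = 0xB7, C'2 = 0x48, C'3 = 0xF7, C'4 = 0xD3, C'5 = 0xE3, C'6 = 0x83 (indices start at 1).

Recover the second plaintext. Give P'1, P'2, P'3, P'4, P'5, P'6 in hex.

P'1 = 0xEF, P'2 = 0x32, P'3 = 0x05, P'4 = 0x03, P'5 = 0xBB, P'6 = 0xF9

In OFB with a reused IV, both messages share the same keystream S_i, so C_i ⊕ C'_i = P_i ⊕ P'_i and thus P'_i = P_i ⊕ C_i ⊕ C'_i.
P'1: 0xE7 ⊕ 0xBF ⊕ 0xB7 = 0xEF.
P'2: 0xC0 ⊕ 0xBA ⊕ 0x48 = 0x32.
P'3: 0x1F ⊕ 0xED ⊕ 0xF7 = 0x05.
P'4: 0xEA ⊕ 0x3A ⊕ 0xD3 = 0x03.
P'5: 0xE7 ⊕ 0xBF ⊕ 0xE3 = 0xBB.
P'6: 0x9E ⊕ 0xE4 ⊕ 0x83 = 0xF9.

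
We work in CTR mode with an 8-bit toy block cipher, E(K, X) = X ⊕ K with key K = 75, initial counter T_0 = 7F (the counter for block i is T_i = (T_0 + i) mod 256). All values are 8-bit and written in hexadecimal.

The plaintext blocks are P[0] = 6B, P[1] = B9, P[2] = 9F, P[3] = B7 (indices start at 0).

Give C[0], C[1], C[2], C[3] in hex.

C[0] = 61, C[1] = 4C, C[2] = 6B, C[3] = 40

CTR encryption: S_i = E(K, T_i) where T_i is the counter for block i; C_i = P_i ⊕ S_i.
C[0]: T = 7F, S = E(K, T) = 0A; 6B ⊕ 0A = 61.
C[1]: T = 80, S = E(K, T) = F5; B9 ⊕ F5 = 4C.
C[2]: T = 81, S = E(K, T) = F4; 9F ⊕ F4 = 6B.
C[3]: T = 82, S = E(K, T) = F7; B7 ⊕ F7 = 40.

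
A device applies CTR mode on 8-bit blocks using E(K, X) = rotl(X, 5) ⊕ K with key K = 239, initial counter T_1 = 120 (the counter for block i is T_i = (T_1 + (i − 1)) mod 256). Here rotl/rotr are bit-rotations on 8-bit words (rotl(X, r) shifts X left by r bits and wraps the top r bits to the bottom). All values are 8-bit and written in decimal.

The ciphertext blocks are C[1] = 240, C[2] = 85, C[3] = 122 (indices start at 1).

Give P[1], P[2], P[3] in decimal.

P[1] = 16, P[2] = 149, P[3] = 218

CTR decryption: S_i = E(K, T_i) where T_i is the counter for block i; P_i = C_i ⊕ S_i.
P[1]: T = 120, S = E(K, T) = 224; 240 ⊕ 224 = 16.
P[2]: T = 121, S = E(K, T) = 192; 85 ⊕ 192 = 149.
P[3]: T = 122, S = E(K, T) = 160; 122 ⊕ 160 = 218.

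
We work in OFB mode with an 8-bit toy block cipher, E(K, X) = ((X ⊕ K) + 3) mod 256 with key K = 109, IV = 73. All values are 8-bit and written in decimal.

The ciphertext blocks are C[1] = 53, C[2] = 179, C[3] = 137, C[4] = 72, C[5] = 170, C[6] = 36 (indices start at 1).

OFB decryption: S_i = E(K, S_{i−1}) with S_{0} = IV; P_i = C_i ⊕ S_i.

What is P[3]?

P[1]: S = E(K, 73) = 39; 53 ⊕ 39 = 18.
P[2]: S = E(K, 39) = 77; 179 ⊕ 77 = 254.
P[3]: S = E(K, 77) = 35; 137 ⊕ 35 = 170.

P[3] = 170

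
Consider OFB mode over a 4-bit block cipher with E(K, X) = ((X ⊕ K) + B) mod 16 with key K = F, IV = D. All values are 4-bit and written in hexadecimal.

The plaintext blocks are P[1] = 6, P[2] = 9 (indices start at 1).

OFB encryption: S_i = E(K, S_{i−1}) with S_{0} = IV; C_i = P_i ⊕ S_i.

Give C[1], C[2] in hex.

C[1]: S = E(K, D) = D; 6 ⊕ D = B.
C[2]: S = E(K, D) = D; 9 ⊕ D = 4.

C[1] = B, C[2] = 4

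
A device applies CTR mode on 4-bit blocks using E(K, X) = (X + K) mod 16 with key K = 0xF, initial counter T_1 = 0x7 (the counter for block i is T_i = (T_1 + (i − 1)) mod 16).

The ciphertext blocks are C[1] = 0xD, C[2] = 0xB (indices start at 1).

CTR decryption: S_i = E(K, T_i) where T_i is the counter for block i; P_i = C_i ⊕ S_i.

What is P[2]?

P[2] = 0xC

P[2]: T = 0x8, S = E(K, T) = 0x7; 0xB ⊕ 0x7 = 0xC.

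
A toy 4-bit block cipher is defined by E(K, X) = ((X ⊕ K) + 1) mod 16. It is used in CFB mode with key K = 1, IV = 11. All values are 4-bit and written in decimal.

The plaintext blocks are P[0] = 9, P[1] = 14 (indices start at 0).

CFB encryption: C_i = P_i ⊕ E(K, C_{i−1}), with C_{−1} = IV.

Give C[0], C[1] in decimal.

C[0] = 2, C[1] = 10

C[0]: E(K, 11) = 11; 9 ⊕ 11 = 2.
C[1]: E(K, 2) = 4; 14 ⊕ 4 = 10.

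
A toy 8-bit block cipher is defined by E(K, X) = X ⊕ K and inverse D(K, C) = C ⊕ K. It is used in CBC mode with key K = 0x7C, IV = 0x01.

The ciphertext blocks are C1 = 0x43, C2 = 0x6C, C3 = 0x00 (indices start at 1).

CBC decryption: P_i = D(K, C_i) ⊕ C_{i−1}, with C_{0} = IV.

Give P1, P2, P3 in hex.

P1 = 0x3E, P2 = 0x53, P3 = 0x10

P1: D(K, 0x43) = 0x3F; 0x3F ⊕ 0x01 = 0x3E.
P2: D(K, 0x6C) = 0x10; 0x10 ⊕ 0x43 = 0x53.
P3: D(K, 0x00) = 0x7C; 0x7C ⊕ 0x6C = 0x10.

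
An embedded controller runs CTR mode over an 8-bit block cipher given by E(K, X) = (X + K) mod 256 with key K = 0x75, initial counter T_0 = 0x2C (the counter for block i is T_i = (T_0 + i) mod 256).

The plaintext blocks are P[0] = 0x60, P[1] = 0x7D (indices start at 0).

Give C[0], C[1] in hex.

C[0] = 0xC1, C[1] = 0xDF

CTR encryption: S_i = E(K, T_i) where T_i is the counter for block i; C_i = P_i ⊕ S_i.
C[0]: T = 0x2C, S = E(K, T) = 0xA1; 0x60 ⊕ 0xA1 = 0xC1.
C[1]: T = 0x2D, S = E(K, T) = 0xA2; 0x7D ⊕ 0xA2 = 0xDF.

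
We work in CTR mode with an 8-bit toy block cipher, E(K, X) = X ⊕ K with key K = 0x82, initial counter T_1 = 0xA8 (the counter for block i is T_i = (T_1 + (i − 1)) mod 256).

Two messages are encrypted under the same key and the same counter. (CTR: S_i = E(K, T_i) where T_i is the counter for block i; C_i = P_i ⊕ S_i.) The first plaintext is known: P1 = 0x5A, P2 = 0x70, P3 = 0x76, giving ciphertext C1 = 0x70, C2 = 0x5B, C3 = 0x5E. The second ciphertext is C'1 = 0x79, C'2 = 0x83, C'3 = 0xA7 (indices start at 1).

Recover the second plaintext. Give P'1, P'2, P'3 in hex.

P'1 = 0x53, P'2 = 0xA8, P'3 = 0x8F

In CTR with a reused counter, both messages share the same keystream S_i, so C_i ⊕ C'_i = P_i ⊕ P'_i and thus P'_i = P_i ⊕ C_i ⊕ C'_i.
P'1: 0x5A ⊕ 0x70 ⊕ 0x79 = 0x53.
P'2: 0x70 ⊕ 0x5B ⊕ 0x83 = 0xA8.
P'3: 0x76 ⊕ 0x5E ⊕ 0xA7 = 0x8F.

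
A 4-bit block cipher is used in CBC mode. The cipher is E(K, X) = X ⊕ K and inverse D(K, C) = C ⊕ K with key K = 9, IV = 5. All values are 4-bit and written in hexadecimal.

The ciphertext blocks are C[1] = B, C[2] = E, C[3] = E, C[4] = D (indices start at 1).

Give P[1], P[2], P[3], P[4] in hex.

P[1] = 7, P[2] = C, P[3] = 9, P[4] = A

CBC decryption: P_i = D(K, C_i) ⊕ C_{i−1}, with C_{0} = IV.
P[1]: D(K, B) = 2; 2 ⊕ 5 = 7.
P[2]: D(K, E) = 7; 7 ⊕ B = C.
P[3]: D(K, E) = 7; 7 ⊕ E = 9.
P[4]: D(K, D) = 4; 4 ⊕ E = A.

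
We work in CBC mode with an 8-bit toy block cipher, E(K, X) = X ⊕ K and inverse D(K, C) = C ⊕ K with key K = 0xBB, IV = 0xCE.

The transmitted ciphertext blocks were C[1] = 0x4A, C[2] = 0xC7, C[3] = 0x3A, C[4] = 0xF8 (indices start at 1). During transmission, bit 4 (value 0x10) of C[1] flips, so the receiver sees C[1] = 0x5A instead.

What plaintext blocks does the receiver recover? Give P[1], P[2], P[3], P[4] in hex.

P[1] = 0x2F, P[2] = 0x26, P[3] = 0x46, P[4] = 0x79

CBC decryption: P_i = D(K, C_i) ⊕ C_{i−1}, with C_{0} = IV.
Only C[1] changed, to 0x5A. In CBC, a change in C_i garbles P_i and flips the same bit in P_{i+1}. Decrypting the received ciphertext:
P[1]: D(K, 0x5A) = 0xE1; 0xE1 ⊕ 0xCE = 0x2F.
P[2]: D(K, 0xC7) = 0x7C; 0x7C ⊕ 0x5A = 0x26.
P[3]: D(K, 0x3A) = 0x81; 0x81 ⊕ 0xC7 = 0x46.
P[4]: D(K, 0xF8) = 0x43; 0x43 ⊕ 0x3A = 0x79.
Blocks that differ from the original plaintext: P[1], P[2].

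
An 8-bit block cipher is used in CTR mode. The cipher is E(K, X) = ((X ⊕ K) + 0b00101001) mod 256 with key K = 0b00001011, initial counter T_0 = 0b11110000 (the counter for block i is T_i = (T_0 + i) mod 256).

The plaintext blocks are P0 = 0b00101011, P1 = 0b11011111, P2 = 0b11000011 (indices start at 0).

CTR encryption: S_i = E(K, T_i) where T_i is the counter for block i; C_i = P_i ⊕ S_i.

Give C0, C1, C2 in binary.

C0: T = 0b11110000, S = E(K, T) = 0b00100100; 0b00101011 ⊕ 0b00100100 = 0b00001111.
C1: T = 0b11110001, S = E(K, T) = 0b00100011; 0b11011111 ⊕ 0b00100011 = 0b11111100.
C2: T = 0b11110010, S = E(K, T) = 0b00100010; 0b11000011 ⊕ 0b00100010 = 0b11100001.

C0 = 0b00001111, C1 = 0b11111100, C2 = 0b11100001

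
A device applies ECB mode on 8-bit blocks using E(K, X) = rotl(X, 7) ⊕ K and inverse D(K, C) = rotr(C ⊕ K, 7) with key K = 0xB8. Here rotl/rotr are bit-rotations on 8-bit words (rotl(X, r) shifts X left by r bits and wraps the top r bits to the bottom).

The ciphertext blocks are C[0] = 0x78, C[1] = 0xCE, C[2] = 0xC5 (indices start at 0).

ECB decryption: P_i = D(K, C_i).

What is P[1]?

P[1]: D(K, 0xCE) = 0xEC.

P[1] = 0xEC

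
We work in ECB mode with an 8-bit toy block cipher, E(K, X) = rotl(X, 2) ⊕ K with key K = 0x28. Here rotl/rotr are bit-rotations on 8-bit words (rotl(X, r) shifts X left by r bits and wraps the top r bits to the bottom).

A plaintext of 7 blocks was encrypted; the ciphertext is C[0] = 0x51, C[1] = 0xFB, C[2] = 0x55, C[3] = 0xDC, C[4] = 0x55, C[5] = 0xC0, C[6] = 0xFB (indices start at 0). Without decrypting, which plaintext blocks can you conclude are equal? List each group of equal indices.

ECB encrypts each block independently with the same key, so equal ciphertext blocks imply equal plaintext blocks.
C[1] = C[6] = 0xFB, so P[1] = P[6].
C[2] = C[4] = 0x55, so P[2] = P[4].

P[1] = P[6]; P[2] = P[4]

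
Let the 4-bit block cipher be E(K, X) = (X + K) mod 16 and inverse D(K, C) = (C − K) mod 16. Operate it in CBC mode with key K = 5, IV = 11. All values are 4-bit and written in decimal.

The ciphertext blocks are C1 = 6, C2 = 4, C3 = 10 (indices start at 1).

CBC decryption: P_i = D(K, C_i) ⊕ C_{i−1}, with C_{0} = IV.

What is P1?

P1 = 10

P1: D(K, 6) = 1; 1 ⊕ 11 = 10.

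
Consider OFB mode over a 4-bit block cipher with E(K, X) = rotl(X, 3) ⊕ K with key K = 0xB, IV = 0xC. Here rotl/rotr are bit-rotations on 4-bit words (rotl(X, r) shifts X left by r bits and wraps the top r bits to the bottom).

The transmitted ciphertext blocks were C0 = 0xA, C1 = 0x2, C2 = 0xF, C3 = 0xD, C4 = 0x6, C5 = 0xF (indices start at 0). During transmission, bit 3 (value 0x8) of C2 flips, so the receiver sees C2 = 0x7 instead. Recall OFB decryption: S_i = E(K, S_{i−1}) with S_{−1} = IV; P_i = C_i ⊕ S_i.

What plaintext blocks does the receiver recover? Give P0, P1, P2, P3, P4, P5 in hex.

Only C2 changed, to 0x7. In OFB, a change in C_i flips the same bit in P_i only; the keystream is unaffected. Decrypting the received ciphertext:
P0: S = E(K, 0xC) = 0xD; 0xA ⊕ 0xD = 0x7.
P1: S = E(K, 0xD) = 0x5; 0x2 ⊕ 0x5 = 0x7.
P2: S = E(K, 0x5) = 0x1; 0x7 ⊕ 0x1 = 0x6.
P3: S = E(K, 0x1) = 0x3; 0xD ⊕ 0x3 = 0xE.
P4: S = E(K, 0x3) = 0x2; 0x6 ⊕ 0x2 = 0x4.
P5: S = E(K, 0x2) = 0xA; 0xF ⊕ 0xA = 0x5.
Blocks that differ from the original plaintext: P2.

P0 = 0x7, P1 = 0x7, P2 = 0x6, P3 = 0xE, P4 = 0x4, P5 = 0x5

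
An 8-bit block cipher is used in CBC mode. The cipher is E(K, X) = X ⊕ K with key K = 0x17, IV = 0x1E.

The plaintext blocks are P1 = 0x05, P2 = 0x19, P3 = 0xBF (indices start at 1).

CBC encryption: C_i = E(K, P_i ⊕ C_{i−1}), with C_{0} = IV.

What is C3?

C1: P1 ⊕ 0x1E = 0x1B; E(K, 0x1B) = 0x0C.
C2: P2 ⊕ 0x0C = 0x15; E(K, 0x15) = 0x02.
C3: P3 ⊕ 0x02 = 0xBD; E(K, 0xBD) = 0xAA.

C3 = 0xAA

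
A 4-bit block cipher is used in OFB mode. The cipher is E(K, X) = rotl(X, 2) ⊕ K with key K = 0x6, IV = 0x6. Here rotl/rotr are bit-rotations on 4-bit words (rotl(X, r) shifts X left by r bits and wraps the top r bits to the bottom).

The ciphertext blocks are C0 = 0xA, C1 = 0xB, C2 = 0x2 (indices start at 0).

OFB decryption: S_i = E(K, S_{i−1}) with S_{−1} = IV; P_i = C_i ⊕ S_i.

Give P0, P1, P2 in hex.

P0 = 0x5, P1 = 0x2, P2 = 0x2

P0: S = E(K, 0x6) = 0xF; 0xA ⊕ 0xF = 0x5.
P1: S = E(K, 0xF) = 0x9; 0xB ⊕ 0x9 = 0x2.
P2: S = E(K, 0x9) = 0x0; 0x2 ⊕ 0x0 = 0x2.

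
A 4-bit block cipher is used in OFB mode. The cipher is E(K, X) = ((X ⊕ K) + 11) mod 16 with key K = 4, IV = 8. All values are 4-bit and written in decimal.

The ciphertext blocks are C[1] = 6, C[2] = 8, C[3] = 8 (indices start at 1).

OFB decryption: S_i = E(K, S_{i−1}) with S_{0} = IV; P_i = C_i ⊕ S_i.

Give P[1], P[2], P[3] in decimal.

P[1]: S = E(K, 8) = 7; 6 ⊕ 7 = 1.
P[2]: S = E(K, 7) = 14; 8 ⊕ 14 = 6.
P[3]: S = E(K, 14) = 5; 8 ⊕ 5 = 13.

P[1] = 1, P[2] = 6, P[3] = 13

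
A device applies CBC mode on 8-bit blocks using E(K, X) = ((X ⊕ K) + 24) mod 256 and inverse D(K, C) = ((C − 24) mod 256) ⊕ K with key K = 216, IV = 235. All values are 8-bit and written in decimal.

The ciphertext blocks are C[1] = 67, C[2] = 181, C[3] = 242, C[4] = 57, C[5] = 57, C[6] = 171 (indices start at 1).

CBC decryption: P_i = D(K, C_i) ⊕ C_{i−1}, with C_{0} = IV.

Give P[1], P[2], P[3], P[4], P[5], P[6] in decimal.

P[1] = 24, P[2] = 6, P[3] = 183, P[4] = 11, P[5] = 192, P[6] = 114

P[1]: D(K, 67) = 243; 243 ⊕ 235 = 24.
P[2]: D(K, 181) = 69; 69 ⊕ 67 = 6.
P[3]: D(K, 242) = 2; 2 ⊕ 181 = 183.
P[4]: D(K, 57) = 249; 249 ⊕ 242 = 11.
P[5]: D(K, 57) = 249; 249 ⊕ 57 = 192.
P[6]: D(K, 171) = 75; 75 ⊕ 57 = 114.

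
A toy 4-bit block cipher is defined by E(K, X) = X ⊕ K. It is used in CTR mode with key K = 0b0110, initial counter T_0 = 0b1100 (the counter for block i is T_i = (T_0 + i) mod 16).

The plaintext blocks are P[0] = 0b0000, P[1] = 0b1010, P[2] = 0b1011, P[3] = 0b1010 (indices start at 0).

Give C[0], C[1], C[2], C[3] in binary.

C[0] = 0b1010, C[1] = 0b0001, C[2] = 0b0011, C[3] = 0b0011

CTR encryption: S_i = E(K, T_i) where T_i is the counter for block i; C_i = P_i ⊕ S_i.
C[0]: T = 0b1100, S = E(K, T) = 0b1010; 0b0000 ⊕ 0b1010 = 0b1010.
C[1]: T = 0b1101, S = E(K, T) = 0b1011; 0b1010 ⊕ 0b1011 = 0b0001.
C[2]: T = 0b1110, S = E(K, T) = 0b1000; 0b1011 ⊕ 0b1000 = 0b0011.
C[3]: T = 0b1111, S = E(K, T) = 0b1001; 0b1010 ⊕ 0b1001 = 0b0011.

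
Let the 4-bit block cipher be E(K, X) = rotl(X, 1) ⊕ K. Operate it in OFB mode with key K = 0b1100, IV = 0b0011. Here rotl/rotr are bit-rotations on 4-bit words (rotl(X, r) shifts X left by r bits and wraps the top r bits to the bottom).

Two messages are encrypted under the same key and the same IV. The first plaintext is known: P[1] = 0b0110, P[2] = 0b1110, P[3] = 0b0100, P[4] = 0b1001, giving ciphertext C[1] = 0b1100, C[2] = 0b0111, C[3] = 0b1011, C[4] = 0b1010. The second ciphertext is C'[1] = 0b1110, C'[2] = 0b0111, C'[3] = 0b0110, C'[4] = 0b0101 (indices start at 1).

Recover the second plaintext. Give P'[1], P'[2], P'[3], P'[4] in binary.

P'[1] = 0b0100, P'[2] = 0b1110, P'[3] = 0b1001, P'[4] = 0b0110

In OFB with a reused IV, both messages share the same keystream S_i, so C_i ⊕ C'_i = P_i ⊕ P'_i and thus P'_i = P_i ⊕ C_i ⊕ C'_i.
P'[1]: 0b0110 ⊕ 0b1100 ⊕ 0b1110 = 0b0100.
P'[2]: 0b1110 ⊕ 0b0111 ⊕ 0b0111 = 0b1110.
P'[3]: 0b0100 ⊕ 0b1011 ⊕ 0b0110 = 0b1001.
P'[4]: 0b1001 ⊕ 0b1010 ⊕ 0b0101 = 0b0110.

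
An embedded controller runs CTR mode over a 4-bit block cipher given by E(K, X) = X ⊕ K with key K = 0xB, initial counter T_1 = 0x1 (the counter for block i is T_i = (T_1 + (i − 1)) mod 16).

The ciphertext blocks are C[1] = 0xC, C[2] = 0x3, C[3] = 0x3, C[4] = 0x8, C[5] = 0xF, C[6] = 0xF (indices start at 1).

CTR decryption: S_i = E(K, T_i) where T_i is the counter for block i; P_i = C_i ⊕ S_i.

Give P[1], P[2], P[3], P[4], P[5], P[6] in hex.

P[1] = 0x6, P[2] = 0xA, P[3] = 0xB, P[4] = 0x7, P[5] = 0x1, P[6] = 0x2

P[1]: T = 0x1, S = E(K, T) = 0xA; 0xC ⊕ 0xA = 0x6.
P[2]: T = 0x2, S = E(K, T) = 0x9; 0x3 ⊕ 0x9 = 0xA.
P[3]: T = 0x3, S = E(K, T) = 0x8; 0x3 ⊕ 0x8 = 0xB.
P[4]: T = 0x4, S = E(K, T) = 0xF; 0x8 ⊕ 0xF = 0x7.
P[5]: T = 0x5, S = E(K, T) = 0xE; 0xF ⊕ 0xE = 0x1.
P[6]: T = 0x6, S = E(K, T) = 0xD; 0xF ⊕ 0xD = 0x2.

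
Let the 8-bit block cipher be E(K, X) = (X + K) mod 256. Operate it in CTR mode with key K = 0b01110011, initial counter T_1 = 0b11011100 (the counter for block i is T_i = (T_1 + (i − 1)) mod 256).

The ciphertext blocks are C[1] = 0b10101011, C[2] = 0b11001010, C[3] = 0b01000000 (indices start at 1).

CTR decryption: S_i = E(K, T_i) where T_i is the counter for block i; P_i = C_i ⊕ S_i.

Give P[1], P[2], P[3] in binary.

P[1] = 0b11100100, P[2] = 0b10011010, P[3] = 0b00010001

P[1]: T = 0b11011100, S = E(K, T) = 0b01001111; 0b10101011 ⊕ 0b01001111 = 0b11100100.
P[2]: T = 0b11011101, S = E(K, T) = 0b01010000; 0b11001010 ⊕ 0b01010000 = 0b10011010.
P[3]: T = 0b11011110, S = E(K, T) = 0b01010001; 0b01000000 ⊕ 0b01010001 = 0b00010001.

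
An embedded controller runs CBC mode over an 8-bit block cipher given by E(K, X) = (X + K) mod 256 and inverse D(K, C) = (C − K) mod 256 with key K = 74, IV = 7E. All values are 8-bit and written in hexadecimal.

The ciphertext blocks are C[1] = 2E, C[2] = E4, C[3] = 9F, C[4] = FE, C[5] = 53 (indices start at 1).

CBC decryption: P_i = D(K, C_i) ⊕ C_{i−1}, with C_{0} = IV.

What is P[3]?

P[3]: D(K, 9F) = 2B; 2B ⊕ E4 = CF.

P[3] = CF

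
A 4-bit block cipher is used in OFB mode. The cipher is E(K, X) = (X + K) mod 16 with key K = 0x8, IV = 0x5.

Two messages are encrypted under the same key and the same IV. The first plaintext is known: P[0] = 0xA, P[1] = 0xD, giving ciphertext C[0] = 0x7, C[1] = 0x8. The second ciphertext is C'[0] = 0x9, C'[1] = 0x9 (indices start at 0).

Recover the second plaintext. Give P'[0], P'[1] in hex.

In OFB with a reused IV, both messages share the same keystream S_i, so C_i ⊕ C'_i = P_i ⊕ P'_i and thus P'_i = P_i ⊕ C_i ⊕ C'_i.
P'[0]: 0xA ⊕ 0x7 ⊕ 0x9 = 0x4.
P'[1]: 0xD ⊕ 0x8 ⊕ 0x9 = 0xC.

P'[0] = 0x4, P'[1] = 0xC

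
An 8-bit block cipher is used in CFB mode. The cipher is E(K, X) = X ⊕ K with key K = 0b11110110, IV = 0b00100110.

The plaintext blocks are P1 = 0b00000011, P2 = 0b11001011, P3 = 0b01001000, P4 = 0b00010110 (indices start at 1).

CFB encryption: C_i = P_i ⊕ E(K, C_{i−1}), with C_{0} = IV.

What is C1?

C1 = 0b11010011

C1: E(K, 0b00100110) = 0b11010000; 0b00000011 ⊕ 0b11010000 = 0b11010011.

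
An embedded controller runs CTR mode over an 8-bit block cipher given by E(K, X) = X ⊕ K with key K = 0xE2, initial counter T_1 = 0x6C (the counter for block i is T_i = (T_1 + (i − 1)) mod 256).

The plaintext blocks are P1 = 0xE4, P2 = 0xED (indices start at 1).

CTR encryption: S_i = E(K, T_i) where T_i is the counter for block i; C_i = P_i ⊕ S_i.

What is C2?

C1: T = 0x6C, S = E(K, T) = 0x8E; 0xE4 ⊕ 0x8E = 0x6A.
C2: T = 0x6D, S = E(K, T) = 0x8F; 0xED ⊕ 0x8F = 0x62.

C2 = 0x62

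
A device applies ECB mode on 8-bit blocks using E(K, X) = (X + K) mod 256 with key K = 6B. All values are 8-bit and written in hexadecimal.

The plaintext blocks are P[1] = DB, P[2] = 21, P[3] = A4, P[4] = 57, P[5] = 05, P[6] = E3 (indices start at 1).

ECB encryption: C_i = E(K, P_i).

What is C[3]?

C[3]: E(K, A4) = 0F.

C[3] = 0F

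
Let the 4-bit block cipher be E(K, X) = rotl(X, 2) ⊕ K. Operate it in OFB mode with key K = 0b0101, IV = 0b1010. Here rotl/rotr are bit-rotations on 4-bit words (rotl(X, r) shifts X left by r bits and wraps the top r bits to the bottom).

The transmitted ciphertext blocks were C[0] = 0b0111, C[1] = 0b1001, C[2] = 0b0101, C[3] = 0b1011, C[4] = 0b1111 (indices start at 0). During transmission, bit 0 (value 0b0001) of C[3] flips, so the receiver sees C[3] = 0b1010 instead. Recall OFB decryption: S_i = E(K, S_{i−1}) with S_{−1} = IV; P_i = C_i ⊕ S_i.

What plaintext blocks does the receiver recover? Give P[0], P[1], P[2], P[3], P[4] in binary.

Only C[3] changed, to 0b1010. In OFB, a change in C_i flips the same bit in P_i only; the keystream is unaffected. Decrypting the received ciphertext:
P[0]: S = E(K, 0b1010) = 0b1111; 0b0111 ⊕ 0b1111 = 0b1000.
P[1]: S = E(K, 0b1111) = 0b1010; 0b1001 ⊕ 0b1010 = 0b0011.
P[2]: S = E(K, 0b1010) = 0b1111; 0b0101 ⊕ 0b1111 = 0b1010.
P[3]: S = E(K, 0b1111) = 0b1010; 0b1010 ⊕ 0b1010 = 0b0000.
P[4]: S = E(K, 0b1010) = 0b1111; 0b1111 ⊕ 0b1111 = 0b0000.
Blocks that differ from the original plaintext: P[3].

P[0] = 0b1000, P[1] = 0b0011, P[2] = 0b1010, P[3] = 0b0000, P[4] = 0b0000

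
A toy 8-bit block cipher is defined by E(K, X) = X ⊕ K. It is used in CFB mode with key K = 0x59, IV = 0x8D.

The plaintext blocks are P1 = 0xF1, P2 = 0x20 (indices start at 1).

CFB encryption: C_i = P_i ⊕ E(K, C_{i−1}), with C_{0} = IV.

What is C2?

C1: E(K, 0x8D) = 0xD4; 0xF1 ⊕ 0xD4 = 0x25.
C2: E(K, 0x25) = 0x7C; 0x20 ⊕ 0x7C = 0x5C.

C2 = 0x5C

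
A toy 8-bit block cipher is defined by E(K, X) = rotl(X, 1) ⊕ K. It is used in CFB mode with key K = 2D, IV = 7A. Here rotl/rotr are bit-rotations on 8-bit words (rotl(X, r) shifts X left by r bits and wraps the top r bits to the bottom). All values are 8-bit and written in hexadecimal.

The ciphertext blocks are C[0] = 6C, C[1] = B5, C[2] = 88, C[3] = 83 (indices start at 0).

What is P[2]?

P[2] = CE

CFB decryption: P_i = C_i ⊕ E(K, C_{i−1}), with C_{−1} = IV.
P[2]: E(K, B5) = 46; 88 ⊕ 46 = CE.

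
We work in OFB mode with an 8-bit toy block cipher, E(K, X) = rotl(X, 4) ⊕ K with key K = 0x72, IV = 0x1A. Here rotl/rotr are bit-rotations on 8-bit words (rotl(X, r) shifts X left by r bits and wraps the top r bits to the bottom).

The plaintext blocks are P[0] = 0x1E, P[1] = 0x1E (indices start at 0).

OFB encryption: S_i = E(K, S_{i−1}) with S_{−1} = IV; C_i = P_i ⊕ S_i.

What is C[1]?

C[0]: S = E(K, 0x1A) = 0xD3; 0x1E ⊕ 0xD3 = 0xCD.
C[1]: S = E(K, 0xD3) = 0x4F; 0x1E ⊕ 0x4F = 0x51.

C[1] = 0x51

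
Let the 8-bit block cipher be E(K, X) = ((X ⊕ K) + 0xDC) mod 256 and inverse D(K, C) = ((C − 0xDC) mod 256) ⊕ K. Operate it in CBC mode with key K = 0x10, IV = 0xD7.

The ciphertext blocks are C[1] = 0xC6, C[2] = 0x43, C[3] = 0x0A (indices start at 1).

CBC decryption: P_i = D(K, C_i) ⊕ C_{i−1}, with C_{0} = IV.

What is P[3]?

P[3] = 0x7D

P[3]: D(K, 0x0A) = 0x3E; 0x3E ⊕ 0x43 = 0x7D.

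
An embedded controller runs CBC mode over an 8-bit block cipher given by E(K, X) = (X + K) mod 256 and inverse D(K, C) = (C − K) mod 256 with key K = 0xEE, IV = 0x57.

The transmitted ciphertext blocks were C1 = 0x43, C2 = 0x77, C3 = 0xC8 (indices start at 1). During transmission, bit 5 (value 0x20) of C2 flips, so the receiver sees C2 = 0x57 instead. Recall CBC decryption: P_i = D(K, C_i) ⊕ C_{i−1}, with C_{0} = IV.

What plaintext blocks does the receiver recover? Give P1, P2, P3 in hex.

P1 = 0x02, P2 = 0x2A, P3 = 0x8D

Only C2 changed, to 0x57. In CBC, a change in C_i garbles P_i and flips the same bit in P_{i+1}. Decrypting the received ciphertext:
P1: D(K, 0x43) = 0x55; 0x55 ⊕ 0x57 = 0x02.
P2: D(K, 0x57) = 0x69; 0x69 ⊕ 0x43 = 0x2A.
P3: D(K, 0xC8) = 0xDA; 0xDA ⊕ 0x57 = 0x8D.
Blocks that differ from the original plaintext: P2, P3.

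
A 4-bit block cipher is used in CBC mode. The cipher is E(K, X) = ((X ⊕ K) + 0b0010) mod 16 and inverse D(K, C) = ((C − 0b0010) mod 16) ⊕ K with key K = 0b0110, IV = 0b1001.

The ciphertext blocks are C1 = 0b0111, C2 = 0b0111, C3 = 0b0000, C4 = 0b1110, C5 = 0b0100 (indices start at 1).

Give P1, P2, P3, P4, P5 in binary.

P1 = 0b1010, P2 = 0b0100, P3 = 0b1111, P4 = 0b1010, P5 = 0b1010

CBC decryption: P_i = D(K, C_i) ⊕ C_{i−1}, with C_{0} = IV.
P1: D(K, 0b0111) = 0b0011; 0b0011 ⊕ 0b1001 = 0b1010.
P2: D(K, 0b0111) = 0b0011; 0b0011 ⊕ 0b0111 = 0b0100.
P3: D(K, 0b0000) = 0b1000; 0b1000 ⊕ 0b0111 = 0b1111.
P4: D(K, 0b1110) = 0b1010; 0b1010 ⊕ 0b0000 = 0b1010.
P5: D(K, 0b0100) = 0b0100; 0b0100 ⊕ 0b1110 = 0b1010.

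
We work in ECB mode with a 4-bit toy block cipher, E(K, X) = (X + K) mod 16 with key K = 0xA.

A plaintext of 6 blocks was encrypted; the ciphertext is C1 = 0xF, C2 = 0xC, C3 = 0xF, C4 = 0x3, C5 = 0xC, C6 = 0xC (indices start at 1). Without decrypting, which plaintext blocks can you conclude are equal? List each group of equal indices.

P1 = P3; P2 = P5 = P6

ECB encrypts each block independently with the same key, so equal ciphertext blocks imply equal plaintext blocks.
C1 = C3 = 0xF, so P1 = P3.
C2 = C5 = C6 = 0xC, so P2 = P5 = P6.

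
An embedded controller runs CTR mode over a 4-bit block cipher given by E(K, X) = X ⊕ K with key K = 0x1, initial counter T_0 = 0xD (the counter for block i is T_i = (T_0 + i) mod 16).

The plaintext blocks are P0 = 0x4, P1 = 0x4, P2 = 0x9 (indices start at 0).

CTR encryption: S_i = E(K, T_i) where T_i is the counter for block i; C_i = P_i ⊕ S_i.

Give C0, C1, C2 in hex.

C0: T = 0xD, S = E(K, T) = 0xC; 0x4 ⊕ 0xC = 0x8.
C1: T = 0xE, S = E(K, T) = 0xF; 0x4 ⊕ 0xF = 0xB.
C2: T = 0xF, S = E(K, T) = 0xE; 0x9 ⊕ 0xE = 0x7.

C0 = 0x8, C1 = 0xB, C2 = 0x7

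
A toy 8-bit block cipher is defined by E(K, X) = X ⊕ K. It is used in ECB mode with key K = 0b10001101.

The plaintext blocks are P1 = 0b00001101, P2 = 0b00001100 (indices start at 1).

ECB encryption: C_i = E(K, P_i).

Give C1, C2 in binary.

C1 = 0b10000000, C2 = 0b10000001

C1: E(K, 0b00001101) = 0b10000000.
C2: E(K, 0b00001100) = 0b10000001.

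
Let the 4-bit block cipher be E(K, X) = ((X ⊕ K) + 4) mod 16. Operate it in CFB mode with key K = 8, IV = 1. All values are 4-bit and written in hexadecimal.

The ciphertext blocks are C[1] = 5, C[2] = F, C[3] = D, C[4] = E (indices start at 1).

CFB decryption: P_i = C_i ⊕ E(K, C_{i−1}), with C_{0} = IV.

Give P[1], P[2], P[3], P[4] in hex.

P[1]: E(K, 1) = D; 5 ⊕ D = 8.
P[2]: E(K, 5) = 1; F ⊕ 1 = E.
P[3]: E(K, F) = B; D ⊕ B = 6.
P[4]: E(K, D) = 9; E ⊕ 9 = 7.

P[1] = 8, P[2] = E, P[3] = 6, P[4] = 7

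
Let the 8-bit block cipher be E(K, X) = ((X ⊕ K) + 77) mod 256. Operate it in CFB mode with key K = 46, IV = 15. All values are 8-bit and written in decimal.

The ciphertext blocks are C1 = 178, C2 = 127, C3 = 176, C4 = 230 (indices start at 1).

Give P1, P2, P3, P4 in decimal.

P1 = 220, P2 = 150, P3 = 46, P4 = 13

CFB decryption: P_i = C_i ⊕ E(K, C_{i−1}), with C_{0} = IV.
P1: E(K, 15) = 110; 178 ⊕ 110 = 220.
P2: E(K, 178) = 233; 127 ⊕ 233 = 150.
P3: E(K, 127) = 158; 176 ⊕ 158 = 46.
P4: E(K, 176) = 235; 230 ⊕ 235 = 13.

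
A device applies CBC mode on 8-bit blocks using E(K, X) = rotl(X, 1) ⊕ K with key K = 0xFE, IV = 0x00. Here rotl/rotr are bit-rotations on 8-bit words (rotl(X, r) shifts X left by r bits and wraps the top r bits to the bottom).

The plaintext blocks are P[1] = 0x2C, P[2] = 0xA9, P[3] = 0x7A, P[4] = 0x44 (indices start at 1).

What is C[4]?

C[4] = 0xE1

CBC encryption: C_i = E(K, P_i ⊕ C_{i−1}), with C_{0} = IV.
C[1]: P[1] ⊕ 0x00 = 0x2C; E(K, 0x2C) = 0xA6.
C[2]: P[2] ⊕ 0xA6 = 0x0F; E(K, 0x0F) = 0xE0.
C[3]: P[3] ⊕ 0xE0 = 0x9A; E(K, 0x9A) = 0xCB.
C[4]: P[4] ⊕ 0xCB = 0x8F; E(K, 0x8F) = 0xE1.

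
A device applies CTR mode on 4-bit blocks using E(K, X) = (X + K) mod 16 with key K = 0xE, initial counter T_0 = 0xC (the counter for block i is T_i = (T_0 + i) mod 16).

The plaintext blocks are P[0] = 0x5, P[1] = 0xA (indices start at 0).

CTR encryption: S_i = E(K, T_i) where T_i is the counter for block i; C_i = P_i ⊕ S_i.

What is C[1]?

C[1] = 0x1

C[0]: T = 0xC, S = E(K, T) = 0xA; 0x5 ⊕ 0xA = 0xF.
C[1]: T = 0xD, S = E(K, T) = 0xB; 0xA ⊕ 0xB = 0x1.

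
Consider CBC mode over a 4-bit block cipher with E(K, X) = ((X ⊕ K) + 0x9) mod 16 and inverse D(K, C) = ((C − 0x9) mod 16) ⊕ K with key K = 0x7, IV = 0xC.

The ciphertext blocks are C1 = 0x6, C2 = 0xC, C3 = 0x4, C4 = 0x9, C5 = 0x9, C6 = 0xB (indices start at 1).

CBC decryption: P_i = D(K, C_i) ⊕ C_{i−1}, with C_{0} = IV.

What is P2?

P2 = 0x2

P2: D(K, 0xC) = 0x4; 0x4 ⊕ 0x6 = 0x2.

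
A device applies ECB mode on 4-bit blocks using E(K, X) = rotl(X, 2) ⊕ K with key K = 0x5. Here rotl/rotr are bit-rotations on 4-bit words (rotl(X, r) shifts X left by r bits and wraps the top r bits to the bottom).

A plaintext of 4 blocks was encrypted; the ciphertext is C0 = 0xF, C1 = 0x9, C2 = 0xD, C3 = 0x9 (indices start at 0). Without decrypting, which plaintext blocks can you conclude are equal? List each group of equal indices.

ECB encrypts each block independently with the same key, so equal ciphertext blocks imply equal plaintext blocks.
C1 = C3 = 0x9, so P1 = P3.

P1 = P3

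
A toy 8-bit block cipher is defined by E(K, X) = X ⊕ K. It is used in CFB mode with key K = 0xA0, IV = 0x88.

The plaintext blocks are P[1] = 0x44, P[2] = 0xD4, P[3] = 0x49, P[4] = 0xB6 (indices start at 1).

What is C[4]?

CFB encryption: C_i = P_i ⊕ E(K, C_{i−1}), with C_{0} = IV.
C[1]: E(K, 0x88) = 0x28; 0x44 ⊕ 0x28 = 0x6C.
C[2]: E(K, 0x6C) = 0xCC; 0xD4 ⊕ 0xCC = 0x18.
C[3]: E(K, 0x18) = 0xB8; 0x49 ⊕ 0xB8 = 0xF1.
C[4]: E(K, 0xF1) = 0x51; 0xB6 ⊕ 0x51 = 0xE7.

C[4] = 0xE7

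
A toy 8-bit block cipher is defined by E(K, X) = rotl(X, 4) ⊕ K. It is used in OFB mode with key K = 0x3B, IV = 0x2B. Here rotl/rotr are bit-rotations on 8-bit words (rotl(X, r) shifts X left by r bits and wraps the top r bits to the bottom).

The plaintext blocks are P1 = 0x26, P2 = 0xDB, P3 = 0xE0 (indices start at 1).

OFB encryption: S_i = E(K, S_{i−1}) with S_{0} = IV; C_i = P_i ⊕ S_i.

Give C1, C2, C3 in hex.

C1: S = E(K, 0x2B) = 0x89; 0x26 ⊕ 0x89 = 0xAF.
C2: S = E(K, 0x89) = 0xA3; 0xDB ⊕ 0xA3 = 0x78.
C3: S = E(K, 0xA3) = 0x01; 0xE0 ⊕ 0x01 = 0xE1.

C1 = 0xAF, C2 = 0x78, C3 = 0xE1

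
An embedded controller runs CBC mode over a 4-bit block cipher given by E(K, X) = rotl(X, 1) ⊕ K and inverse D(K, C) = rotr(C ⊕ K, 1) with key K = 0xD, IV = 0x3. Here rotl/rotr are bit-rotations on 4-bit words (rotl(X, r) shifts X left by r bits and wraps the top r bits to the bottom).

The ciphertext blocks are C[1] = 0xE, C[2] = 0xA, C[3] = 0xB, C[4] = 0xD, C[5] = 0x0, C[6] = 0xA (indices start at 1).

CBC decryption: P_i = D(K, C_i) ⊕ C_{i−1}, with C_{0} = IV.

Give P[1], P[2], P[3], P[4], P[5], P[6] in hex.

P[1]: D(K, 0xE) = 0x9; 0x9 ⊕ 0x3 = 0xA.
P[2]: D(K, 0xA) = 0xB; 0xB ⊕ 0xE = 0x5.
P[3]: D(K, 0xB) = 0x3; 0x3 ⊕ 0xA = 0x9.
P[4]: D(K, 0xD) = 0x0; 0x0 ⊕ 0xB = 0xB.
P[5]: D(K, 0x0) = 0xE; 0xE ⊕ 0xD = 0x3.
P[6]: D(K, 0xA) = 0xB; 0xB ⊕ 0x0 = 0xB.

P[1] = 0xA, P[2] = 0x5, P[3] = 0x9, P[4] = 0xB, P[5] = 0x3, P[6] = 0xB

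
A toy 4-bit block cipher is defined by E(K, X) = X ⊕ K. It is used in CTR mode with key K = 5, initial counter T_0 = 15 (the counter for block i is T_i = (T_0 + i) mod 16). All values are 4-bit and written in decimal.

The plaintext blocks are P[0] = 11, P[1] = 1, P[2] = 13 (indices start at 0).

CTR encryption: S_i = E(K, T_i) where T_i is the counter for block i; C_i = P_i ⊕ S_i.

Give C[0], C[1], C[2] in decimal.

C[0] = 1, C[1] = 4, C[2] = 9

C[0]: T = 15, S = E(K, T) = 10; 11 ⊕ 10 = 1.
C[1]: T = 0, S = E(K, T) = 5; 1 ⊕ 5 = 4.
C[2]: T = 1, S = E(K, T) = 4; 13 ⊕ 4 = 9.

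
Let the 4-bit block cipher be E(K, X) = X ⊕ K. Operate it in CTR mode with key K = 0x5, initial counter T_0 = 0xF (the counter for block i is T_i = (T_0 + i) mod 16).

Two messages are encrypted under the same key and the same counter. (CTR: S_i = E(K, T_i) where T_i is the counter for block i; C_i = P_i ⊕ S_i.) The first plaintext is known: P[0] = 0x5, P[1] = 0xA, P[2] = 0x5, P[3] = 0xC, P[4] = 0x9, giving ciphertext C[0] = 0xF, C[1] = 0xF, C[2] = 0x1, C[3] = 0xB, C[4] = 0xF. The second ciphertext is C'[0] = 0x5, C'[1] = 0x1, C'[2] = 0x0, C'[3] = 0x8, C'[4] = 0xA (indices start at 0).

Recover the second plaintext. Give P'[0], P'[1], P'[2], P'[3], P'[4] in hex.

P'[0] = 0xF, P'[1] = 0x4, P'[2] = 0x4, P'[3] = 0xF, P'[4] = 0xC

In CTR with a reused counter, both messages share the same keystream S_i, so C_i ⊕ C'_i = P_i ⊕ P'_i and thus P'_i = P_i ⊕ C_i ⊕ C'_i.
P'[0]: 0x5 ⊕ 0xF ⊕ 0x5 = 0xF.
P'[1]: 0xA ⊕ 0xF ⊕ 0x1 = 0x4.
P'[2]: 0x5 ⊕ 0x1 ⊕ 0x0 = 0x4.
P'[3]: 0xC ⊕ 0xB ⊕ 0x8 = 0xF.
P'[4]: 0x9 ⊕ 0xF ⊕ 0xA = 0xC.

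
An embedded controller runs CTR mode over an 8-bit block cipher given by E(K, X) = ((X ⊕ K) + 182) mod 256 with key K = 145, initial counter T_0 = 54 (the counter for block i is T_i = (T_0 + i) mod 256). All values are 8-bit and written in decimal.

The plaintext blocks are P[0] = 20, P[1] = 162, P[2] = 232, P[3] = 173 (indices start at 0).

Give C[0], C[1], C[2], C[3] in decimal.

CTR encryption: S_i = E(K, T_i) where T_i is the counter for block i; C_i = P_i ⊕ S_i.
C[0]: T = 54, S = E(K, T) = 93; 20 ⊕ 93 = 73.
C[1]: T = 55, S = E(K, T) = 92; 162 ⊕ 92 = 254.
C[2]: T = 56, S = E(K, T) = 95; 232 ⊕ 95 = 183.
C[3]: T = 57, S = E(K, T) = 94; 173 ⊕ 94 = 243.

C[0] = 73, C[1] = 254, C[2] = 183, C[3] = 243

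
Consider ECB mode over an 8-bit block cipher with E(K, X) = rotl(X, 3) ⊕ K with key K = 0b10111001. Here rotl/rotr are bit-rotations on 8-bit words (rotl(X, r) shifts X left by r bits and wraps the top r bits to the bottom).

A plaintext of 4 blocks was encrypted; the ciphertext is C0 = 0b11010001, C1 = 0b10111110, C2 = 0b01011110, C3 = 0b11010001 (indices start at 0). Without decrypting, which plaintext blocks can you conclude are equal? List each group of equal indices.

P0 = P3

ECB encrypts each block independently with the same key, so equal ciphertext blocks imply equal plaintext blocks.
C0 = C3 = 0b11010001, so P0 = P3.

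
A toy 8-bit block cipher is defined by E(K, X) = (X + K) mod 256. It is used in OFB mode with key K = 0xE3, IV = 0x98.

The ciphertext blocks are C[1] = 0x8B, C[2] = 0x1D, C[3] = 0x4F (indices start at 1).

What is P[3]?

OFB decryption: S_i = E(K, S_{i−1}) with S_{0} = IV; P_i = C_i ⊕ S_i.
P[1]: S = E(K, 0x98) = 0x7B; 0x8B ⊕ 0x7B = 0xF0.
P[2]: S = E(K, 0x7B) = 0x5E; 0x1D ⊕ 0x5E = 0x43.
P[3]: S = E(K, 0x5E) = 0x41; 0x4F ⊕ 0x41 = 0x0E.

P[3] = 0x0E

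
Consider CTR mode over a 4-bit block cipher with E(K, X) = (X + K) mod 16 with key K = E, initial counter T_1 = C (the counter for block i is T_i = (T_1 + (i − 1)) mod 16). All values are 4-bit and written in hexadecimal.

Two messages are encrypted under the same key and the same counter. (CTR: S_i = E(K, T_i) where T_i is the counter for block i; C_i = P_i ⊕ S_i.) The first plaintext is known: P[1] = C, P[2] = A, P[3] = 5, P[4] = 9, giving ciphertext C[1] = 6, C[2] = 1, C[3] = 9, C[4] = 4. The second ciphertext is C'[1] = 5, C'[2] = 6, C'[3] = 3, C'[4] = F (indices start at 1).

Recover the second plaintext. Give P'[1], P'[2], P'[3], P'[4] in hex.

P'[1] = F, P'[2] = D, P'[3] = F, P'[4] = 2

In CTR with a reused counter, both messages share the same keystream S_i, so C_i ⊕ C'_i = P_i ⊕ P'_i and thus P'_i = P_i ⊕ C_i ⊕ C'_i.
P'[1]: C ⊕ 6 ⊕ 5 = F.
P'[2]: A ⊕ 1 ⊕ 6 = D.
P'[3]: 5 ⊕ 9 ⊕ 3 = F.
P'[4]: 9 ⊕ 4 ⊕ F = 2.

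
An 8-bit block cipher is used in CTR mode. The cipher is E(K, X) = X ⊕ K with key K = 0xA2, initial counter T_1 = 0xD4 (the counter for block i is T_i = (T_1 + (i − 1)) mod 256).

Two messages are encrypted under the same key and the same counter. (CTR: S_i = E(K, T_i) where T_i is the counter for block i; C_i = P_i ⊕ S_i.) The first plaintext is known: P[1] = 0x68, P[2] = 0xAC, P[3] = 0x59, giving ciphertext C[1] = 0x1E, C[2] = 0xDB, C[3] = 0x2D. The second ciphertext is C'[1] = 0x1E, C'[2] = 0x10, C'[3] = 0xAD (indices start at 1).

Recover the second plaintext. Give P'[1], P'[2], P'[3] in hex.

In CTR with a reused counter, both messages share the same keystream S_i, so C_i ⊕ C'_i = P_i ⊕ P'_i and thus P'_i = P_i ⊕ C_i ⊕ C'_i.
P'[1]: 0x68 ⊕ 0x1E ⊕ 0x1E = 0x68.
P'[2]: 0xAC ⊕ 0xDB ⊕ 0x10 = 0x67.
P'[3]: 0x59 ⊕ 0x2D ⊕ 0xAD = 0xD9.

P'[1] = 0x68, P'[2] = 0x67, P'[3] = 0xD9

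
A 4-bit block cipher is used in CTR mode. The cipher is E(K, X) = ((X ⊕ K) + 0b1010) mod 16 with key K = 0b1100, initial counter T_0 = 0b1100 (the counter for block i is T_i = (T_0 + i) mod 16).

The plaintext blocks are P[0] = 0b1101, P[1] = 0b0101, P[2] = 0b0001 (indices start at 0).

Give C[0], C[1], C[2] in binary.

CTR encryption: S_i = E(K, T_i) where T_i is the counter for block i; C_i = P_i ⊕ S_i.
C[0]: T = 0b1100, S = E(K, T) = 0b1010; 0b1101 ⊕ 0b1010 = 0b0111.
C[1]: T = 0b1101, S = E(K, T) = 0b1011; 0b0101 ⊕ 0b1011 = 0b1110.
C[2]: T = 0b1110, S = E(K, T) = 0b1100; 0b0001 ⊕ 0b1100 = 0b1101.

C[0] = 0b0111, C[1] = 0b1110, C[2] = 0b1101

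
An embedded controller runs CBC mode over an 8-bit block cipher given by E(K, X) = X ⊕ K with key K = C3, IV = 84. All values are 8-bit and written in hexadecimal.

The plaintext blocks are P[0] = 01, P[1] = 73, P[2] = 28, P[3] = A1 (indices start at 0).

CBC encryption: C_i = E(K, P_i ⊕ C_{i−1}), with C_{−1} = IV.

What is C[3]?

C[0]: P[0] ⊕ 84 = 85; E(K, 85) = 46.
C[1]: P[1] ⊕ 46 = 35; E(K, 35) = F6.
C[2]: P[2] ⊕ F6 = DE; E(K, DE) = 1D.
C[3]: P[3] ⊕ 1D = BC; E(K, BC) = 7F.

C[3] = 7F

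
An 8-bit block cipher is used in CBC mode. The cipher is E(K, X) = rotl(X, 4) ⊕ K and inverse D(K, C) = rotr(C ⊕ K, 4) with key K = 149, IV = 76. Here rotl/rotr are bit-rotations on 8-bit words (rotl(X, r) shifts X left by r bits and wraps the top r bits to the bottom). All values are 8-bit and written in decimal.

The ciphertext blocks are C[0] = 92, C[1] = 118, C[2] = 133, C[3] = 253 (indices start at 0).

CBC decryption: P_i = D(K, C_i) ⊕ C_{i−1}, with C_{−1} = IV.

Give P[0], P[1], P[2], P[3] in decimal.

P[0]: D(K, 92) = 156; 156 ⊕ 76 = 208.
P[1]: D(K, 118) = 62; 62 ⊕ 92 = 98.
P[2]: D(K, 133) = 1; 1 ⊕ 118 = 119.
P[3]: D(K, 253) = 134; 134 ⊕ 133 = 3.

P[0] = 208, P[1] = 98, P[2] = 119, P[3] = 3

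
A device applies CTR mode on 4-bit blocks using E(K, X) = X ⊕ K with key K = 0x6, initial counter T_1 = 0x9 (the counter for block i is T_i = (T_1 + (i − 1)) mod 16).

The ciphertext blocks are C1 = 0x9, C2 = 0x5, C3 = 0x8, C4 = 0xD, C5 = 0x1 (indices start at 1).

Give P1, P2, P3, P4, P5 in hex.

CTR decryption: S_i = E(K, T_i) where T_i is the counter for block i; P_i = C_i ⊕ S_i.
P1: T = 0x9, S = E(K, T) = 0xF; 0x9 ⊕ 0xF = 0x6.
P2: T = 0xA, S = E(K, T) = 0xC; 0x5 ⊕ 0xC = 0x9.
P3: T = 0xB, S = E(K, T) = 0xD; 0x8 ⊕ 0xD = 0x5.
P4: T = 0xC, S = E(K, T) = 0xA; 0xD ⊕ 0xA = 0x7.
P5: T = 0xD, S = E(K, T) = 0xB; 0x1 ⊕ 0xB = 0xA.

P1 = 0x6, P2 = 0x9, P3 = 0x5, P4 = 0x7, P5 = 0xA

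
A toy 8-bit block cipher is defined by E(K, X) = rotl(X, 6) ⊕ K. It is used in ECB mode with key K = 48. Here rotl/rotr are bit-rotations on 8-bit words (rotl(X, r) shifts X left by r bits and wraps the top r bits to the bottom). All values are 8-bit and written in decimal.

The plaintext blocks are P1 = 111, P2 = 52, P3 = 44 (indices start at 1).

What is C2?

ECB encryption: C_i = E(K, P_i).
C2: E(K, 52) = 61.

C2 = 61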